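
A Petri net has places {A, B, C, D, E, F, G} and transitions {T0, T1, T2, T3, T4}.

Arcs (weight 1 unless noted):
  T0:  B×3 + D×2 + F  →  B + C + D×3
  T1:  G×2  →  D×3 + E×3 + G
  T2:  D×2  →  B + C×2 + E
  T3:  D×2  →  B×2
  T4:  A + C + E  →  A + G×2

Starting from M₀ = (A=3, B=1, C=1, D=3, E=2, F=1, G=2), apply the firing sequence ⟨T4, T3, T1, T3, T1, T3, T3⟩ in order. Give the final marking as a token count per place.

step 1: fire T4:  (A=3, B=1, C=1, D=3, E=2, F=1, G=2) → (A=3, B=1, C=0, D=3, E=1, F=1, G=4)
step 2: fire T3:  (A=3, B=1, C=0, D=3, E=1, F=1, G=4) → (A=3, B=3, C=0, D=1, E=1, F=1, G=4)
step 3: fire T1:  (A=3, B=3, C=0, D=1, E=1, F=1, G=4) → (A=3, B=3, C=0, D=4, E=4, F=1, G=3)
step 4: fire T3:  (A=3, B=3, C=0, D=4, E=4, F=1, G=3) → (A=3, B=5, C=0, D=2, E=4, F=1, G=3)
step 5: fire T1:  (A=3, B=5, C=0, D=2, E=4, F=1, G=3) → (A=3, B=5, C=0, D=5, E=7, F=1, G=2)
step 6: fire T3:  (A=3, B=5, C=0, D=5, E=7, F=1, G=2) → (A=3, B=7, C=0, D=3, E=7, F=1, G=2)
step 7: fire T3:  (A=3, B=7, C=0, D=3, E=7, F=1, G=2) → (A=3, B=9, C=0, D=1, E=7, F=1, G=2)

(A=3, B=9, C=0, D=1, E=7, F=1, G=2)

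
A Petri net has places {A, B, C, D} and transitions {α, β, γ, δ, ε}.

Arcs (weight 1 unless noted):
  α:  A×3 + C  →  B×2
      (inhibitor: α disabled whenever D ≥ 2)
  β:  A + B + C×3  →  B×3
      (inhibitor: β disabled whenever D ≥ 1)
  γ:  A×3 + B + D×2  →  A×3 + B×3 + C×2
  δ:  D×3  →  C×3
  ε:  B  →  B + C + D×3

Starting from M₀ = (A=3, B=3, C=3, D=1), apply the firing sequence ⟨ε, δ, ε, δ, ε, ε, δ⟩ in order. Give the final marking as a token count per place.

step 1: fire ε:  (A=3, B=3, C=3, D=1) → (A=3, B=3, C=4, D=4)
step 2: fire δ:  (A=3, B=3, C=4, D=4) → (A=3, B=3, C=7, D=1)
step 3: fire ε:  (A=3, B=3, C=7, D=1) → (A=3, B=3, C=8, D=4)
step 4: fire δ:  (A=3, B=3, C=8, D=4) → (A=3, B=3, C=11, D=1)
step 5: fire ε:  (A=3, B=3, C=11, D=1) → (A=3, B=3, C=12, D=4)
step 6: fire ε:  (A=3, B=3, C=12, D=4) → (A=3, B=3, C=13, D=7)
step 7: fire δ:  (A=3, B=3, C=13, D=7) → (A=3, B=3, C=16, D=4)

(A=3, B=3, C=16, D=4)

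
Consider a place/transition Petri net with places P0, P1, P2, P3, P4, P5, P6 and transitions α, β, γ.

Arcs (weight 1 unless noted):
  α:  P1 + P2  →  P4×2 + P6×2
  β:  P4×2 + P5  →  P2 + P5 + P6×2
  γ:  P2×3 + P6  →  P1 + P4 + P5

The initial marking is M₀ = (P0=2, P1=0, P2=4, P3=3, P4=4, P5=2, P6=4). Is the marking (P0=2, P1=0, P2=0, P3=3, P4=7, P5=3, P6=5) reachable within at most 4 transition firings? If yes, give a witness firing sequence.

step 1: fire γ:  (P0=2, P1=0, P2=4, P3=3, P4=4, P5=2, P6=4) → (P0=2, P1=1, P2=1, P3=3, P4=5, P5=3, P6=3)
step 2: fire α:  (P0=2, P1=1, P2=1, P3=3, P4=5, P5=3, P6=3) → (P0=2, P1=0, P2=0, P3=3, P4=7, P5=3, P6=5)

YES — reachable via ⟨γ, α⟩ (2 firings)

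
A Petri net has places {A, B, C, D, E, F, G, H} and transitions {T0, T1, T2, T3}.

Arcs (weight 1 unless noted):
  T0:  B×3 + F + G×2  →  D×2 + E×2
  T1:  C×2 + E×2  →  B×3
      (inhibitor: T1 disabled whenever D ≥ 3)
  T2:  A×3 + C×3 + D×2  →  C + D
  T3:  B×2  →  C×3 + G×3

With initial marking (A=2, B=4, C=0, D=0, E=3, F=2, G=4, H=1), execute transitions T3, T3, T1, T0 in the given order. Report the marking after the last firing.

step 1: fire T3:  (A=2, B=4, C=0, D=0, E=3, F=2, G=4, H=1) → (A=2, B=2, C=3, D=0, E=3, F=2, G=7, H=1)
step 2: fire T3:  (A=2, B=2, C=3, D=0, E=3, F=2, G=7, H=1) → (A=2, B=0, C=6, D=0, E=3, F=2, G=10, H=1)
step 3: fire T1:  (A=2, B=0, C=6, D=0, E=3, F=2, G=10, H=1) → (A=2, B=3, C=4, D=0, E=1, F=2, G=10, H=1)
step 4: fire T0:  (A=2, B=3, C=4, D=0, E=1, F=2, G=10, H=1) → (A=2, B=0, C=4, D=2, E=3, F=1, G=8, H=1)

(A=2, B=0, C=4, D=2, E=3, F=1, G=8, H=1)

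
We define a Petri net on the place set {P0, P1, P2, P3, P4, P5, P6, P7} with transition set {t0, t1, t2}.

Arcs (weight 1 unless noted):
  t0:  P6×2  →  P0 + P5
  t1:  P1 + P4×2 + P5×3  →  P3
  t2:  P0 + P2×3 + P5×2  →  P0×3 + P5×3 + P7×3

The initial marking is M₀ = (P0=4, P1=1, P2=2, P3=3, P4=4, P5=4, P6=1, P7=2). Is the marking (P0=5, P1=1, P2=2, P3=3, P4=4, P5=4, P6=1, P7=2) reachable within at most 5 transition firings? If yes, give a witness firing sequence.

NO — not reachable within 5 firings

depth 0: 1 marking
depth 1: 2 markings reached so far
depth 2: 2 markings reached so far
(frontier empty at depth 2; search complete)
target is not among the 2 markings reachable within 5 steps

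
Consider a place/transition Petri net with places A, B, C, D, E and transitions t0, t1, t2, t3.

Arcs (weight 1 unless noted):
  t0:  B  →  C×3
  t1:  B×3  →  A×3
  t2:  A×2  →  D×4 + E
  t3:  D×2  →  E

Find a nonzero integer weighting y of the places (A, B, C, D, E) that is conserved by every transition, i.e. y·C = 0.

y = (A:3, B:3, C:1, D:1, E:2)

Incidence matrix C (rows=places, cols=transitions):
       t0   t1   t2   t3
    A   0    3   -2    0
    B  -1   -3    0    0
    C   3    0    0    0
    D   0    0    4   -2
    E   0    0    1    1

Candidate y = [3, 3, 1, 1, 2]; check y·C column-wise:
  col t0: 3·0 + 3·-1 + 1·3 + 1·0 + 2·0 = 0
  col t1: 3·3 + 3·-3 + 1·0 + 1·0 + 2·0 = 0
  col t2: 3·-2 + 3·0 + 1·0 + 1·4 + 2·1 = 0
  col t3: 3·0 + 3·0 + 1·0 + 1·-2 + 2·1 = 0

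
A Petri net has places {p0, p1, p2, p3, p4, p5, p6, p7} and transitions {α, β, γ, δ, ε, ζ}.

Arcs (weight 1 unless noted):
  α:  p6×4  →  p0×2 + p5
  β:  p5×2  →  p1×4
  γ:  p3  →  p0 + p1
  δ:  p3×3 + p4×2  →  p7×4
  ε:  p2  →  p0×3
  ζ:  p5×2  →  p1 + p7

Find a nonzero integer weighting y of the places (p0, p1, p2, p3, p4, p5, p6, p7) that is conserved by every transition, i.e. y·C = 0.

Incidence matrix C (rows=places, cols=transitions):
        α    β    γ    δ    ε    ζ
   p0   2    0    1    0    3    0
   p1   0    4    1    0    0    1
   p2   0    0    0    0   -1    0
   p3   0    0   -1   -3    0    0
   p4   0    0    0   -2    0    0
   p5   1   -2    0    0    0   -2
   p6  -4    0    0    0    0    0
   p7   0    0    0    4    0    1

Candidate y = [2, 0, 6, 2, -3, 0, 1, 0]; check y·C column-wise:
  col α: 2·2 + 6·0 + 2·0 + -3·0 + 0·1 + 1·-4 = 0
  col β: 2·0 + 0·4 + 6·0 + 2·0 + -3·0 + 0·-2 + 1·0 = 0
  col γ: 2·1 + 0·1 + 6·0 + 2·-1 + -3·0 + 1·0 = 0
  col δ: 2·0 + 6·0 + 2·-3 + -3·-2 + 1·0 + 0·4 = 0
  col ε: 2·3 + 6·-1 + 2·0 + -3·0 + 1·0 = 0
  col ζ: 2·0 + 0·1 + 6·0 + 2·0 + -3·0 + 0·-2 + 1·0 + 0·1 = 0

y = (p0:2, p1:0, p2:6, p3:2, p4:-3, p5:0, p6:1, p7:0)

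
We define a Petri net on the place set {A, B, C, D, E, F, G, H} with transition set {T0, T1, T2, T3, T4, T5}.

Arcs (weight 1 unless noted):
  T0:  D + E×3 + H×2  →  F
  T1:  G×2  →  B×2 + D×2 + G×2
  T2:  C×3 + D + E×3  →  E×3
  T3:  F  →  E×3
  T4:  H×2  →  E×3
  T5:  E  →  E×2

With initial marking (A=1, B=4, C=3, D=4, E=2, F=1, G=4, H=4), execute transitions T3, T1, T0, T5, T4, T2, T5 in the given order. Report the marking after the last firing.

step 1: fire T3:  (A=1, B=4, C=3, D=4, E=2, F=1, G=4, H=4) → (A=1, B=4, C=3, D=4, E=5, F=0, G=4, H=4)
step 2: fire T1:  (A=1, B=4, C=3, D=4, E=5, F=0, G=4, H=4) → (A=1, B=6, C=3, D=6, E=5, F=0, G=4, H=4)
step 3: fire T0:  (A=1, B=6, C=3, D=6, E=5, F=0, G=4, H=4) → (A=1, B=6, C=3, D=5, E=2, F=1, G=4, H=2)
step 4: fire T5:  (A=1, B=6, C=3, D=5, E=2, F=1, G=4, H=2) → (A=1, B=6, C=3, D=5, E=3, F=1, G=4, H=2)
step 5: fire T4:  (A=1, B=6, C=3, D=5, E=3, F=1, G=4, H=2) → (A=1, B=6, C=3, D=5, E=6, F=1, G=4, H=0)
step 6: fire T2:  (A=1, B=6, C=3, D=5, E=6, F=1, G=4, H=0) → (A=1, B=6, C=0, D=4, E=6, F=1, G=4, H=0)
step 7: fire T5:  (A=1, B=6, C=0, D=4, E=6, F=1, G=4, H=0) → (A=1, B=6, C=0, D=4, E=7, F=1, G=4, H=0)

(A=1, B=6, C=0, D=4, E=7, F=1, G=4, H=0)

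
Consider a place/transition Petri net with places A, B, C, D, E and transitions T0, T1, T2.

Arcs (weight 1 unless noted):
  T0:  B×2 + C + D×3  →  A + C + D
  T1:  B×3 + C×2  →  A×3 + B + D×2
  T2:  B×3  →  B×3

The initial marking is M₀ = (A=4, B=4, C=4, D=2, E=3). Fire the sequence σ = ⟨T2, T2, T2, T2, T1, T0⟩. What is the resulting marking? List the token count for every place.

(A=8, B=0, C=2, D=2, E=3)

step 1: fire T2:  (A=4, B=4, C=4, D=2, E=3) → (A=4, B=4, C=4, D=2, E=3)
step 2: fire T2:  (A=4, B=4, C=4, D=2, E=3) → (A=4, B=4, C=4, D=2, E=3)
step 3: fire T2:  (A=4, B=4, C=4, D=2, E=3) → (A=4, B=4, C=4, D=2, E=3)
step 4: fire T2:  (A=4, B=4, C=4, D=2, E=3) → (A=4, B=4, C=4, D=2, E=3)
step 5: fire T1:  (A=4, B=4, C=4, D=2, E=3) → (A=7, B=2, C=2, D=4, E=3)
step 6: fire T0:  (A=7, B=2, C=2, D=4, E=3) → (A=8, B=0, C=2, D=2, E=3)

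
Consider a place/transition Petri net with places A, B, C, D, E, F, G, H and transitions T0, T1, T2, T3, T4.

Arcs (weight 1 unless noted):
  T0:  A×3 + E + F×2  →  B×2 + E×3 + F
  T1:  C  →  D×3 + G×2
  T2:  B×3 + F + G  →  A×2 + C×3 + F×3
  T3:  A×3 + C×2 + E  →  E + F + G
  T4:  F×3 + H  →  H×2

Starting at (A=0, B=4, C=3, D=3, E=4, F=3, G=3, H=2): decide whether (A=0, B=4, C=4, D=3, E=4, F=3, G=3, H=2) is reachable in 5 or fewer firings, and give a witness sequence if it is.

depth 0: 1 marking
depth 1: 4 markings reached so far
depth 2: 8 markings reached so far
depth 3: 12 markings reached so far
depth 4: 15 markings reached so far
depth 5: 17 markings reached so far
target is not among the 17 markings reachable within 5 steps

NO — not reachable within 5 firings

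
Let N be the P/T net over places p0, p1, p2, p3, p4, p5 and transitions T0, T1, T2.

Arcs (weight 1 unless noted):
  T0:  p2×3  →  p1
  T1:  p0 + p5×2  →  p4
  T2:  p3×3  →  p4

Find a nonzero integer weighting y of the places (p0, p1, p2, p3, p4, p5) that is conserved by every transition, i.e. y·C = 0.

y = (p0:0, p1:3, p2:1, p3:0, p4:0, p5:0)

Incidence matrix C (rows=places, cols=transitions):
       T0   T1   T2
   p0   0   -1    0
   p1   1    0    0
   p2  -3    0    0
   p3   0    0   -3
   p4   0    1    1
   p5   0   -2    0

Candidate y = [0, 3, 1, 0, 0, 0]; check y·C column-wise:
  col T0: 3·1 + 1·-3 = 0
  col T1: 0·-1 + 3·0 + 1·0 + 0·1 + 0·-2 = 0
  col T2: 3·0 + 1·0 + 0·-3 + 0·1 = 0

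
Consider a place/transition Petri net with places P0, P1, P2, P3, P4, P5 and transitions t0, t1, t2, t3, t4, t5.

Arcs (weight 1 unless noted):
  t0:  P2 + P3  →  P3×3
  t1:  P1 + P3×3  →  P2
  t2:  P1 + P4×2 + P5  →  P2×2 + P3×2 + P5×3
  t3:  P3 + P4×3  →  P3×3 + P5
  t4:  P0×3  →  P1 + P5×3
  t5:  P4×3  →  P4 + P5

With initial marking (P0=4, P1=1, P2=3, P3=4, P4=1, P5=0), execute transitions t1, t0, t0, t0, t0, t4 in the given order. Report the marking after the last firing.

step 1: fire t1:  (P0=4, P1=1, P2=3, P3=4, P4=1, P5=0) → (P0=4, P1=0, P2=4, P3=1, P4=1, P5=0)
step 2: fire t0:  (P0=4, P1=0, P2=4, P3=1, P4=1, P5=0) → (P0=4, P1=0, P2=3, P3=3, P4=1, P5=0)
step 3: fire t0:  (P0=4, P1=0, P2=3, P3=3, P4=1, P5=0) → (P0=4, P1=0, P2=2, P3=5, P4=1, P5=0)
step 4: fire t0:  (P0=4, P1=0, P2=2, P3=5, P4=1, P5=0) → (P0=4, P1=0, P2=1, P3=7, P4=1, P5=0)
step 5: fire t0:  (P0=4, P1=0, P2=1, P3=7, P4=1, P5=0) → (P0=4, P1=0, P2=0, P3=9, P4=1, P5=0)
step 6: fire t4:  (P0=4, P1=0, P2=0, P3=9, P4=1, P5=0) → (P0=1, P1=1, P2=0, P3=9, P4=1, P5=3)

(P0=1, P1=1, P2=0, P3=9, P4=1, P5=3)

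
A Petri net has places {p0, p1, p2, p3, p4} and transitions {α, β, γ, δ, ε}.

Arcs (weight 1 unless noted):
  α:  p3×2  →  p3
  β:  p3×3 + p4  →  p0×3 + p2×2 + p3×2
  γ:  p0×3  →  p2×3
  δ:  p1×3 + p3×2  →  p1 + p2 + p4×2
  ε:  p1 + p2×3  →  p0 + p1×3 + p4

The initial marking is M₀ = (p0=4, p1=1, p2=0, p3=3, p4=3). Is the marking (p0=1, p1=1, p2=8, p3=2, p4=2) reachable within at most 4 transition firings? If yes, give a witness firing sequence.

step 1: fire β:  (p0=4, p1=1, p2=0, p3=3, p4=3) → (p0=7, p1=1, p2=2, p3=2, p4=2)
step 2: fire γ:  (p0=7, p1=1, p2=2, p3=2, p4=2) → (p0=4, p1=1, p2=5, p3=2, p4=2)
step 3: fire γ:  (p0=4, p1=1, p2=5, p3=2, p4=2) → (p0=1, p1=1, p2=8, p3=2, p4=2)

YES — reachable via ⟨β, γ, γ⟩ (3 firings)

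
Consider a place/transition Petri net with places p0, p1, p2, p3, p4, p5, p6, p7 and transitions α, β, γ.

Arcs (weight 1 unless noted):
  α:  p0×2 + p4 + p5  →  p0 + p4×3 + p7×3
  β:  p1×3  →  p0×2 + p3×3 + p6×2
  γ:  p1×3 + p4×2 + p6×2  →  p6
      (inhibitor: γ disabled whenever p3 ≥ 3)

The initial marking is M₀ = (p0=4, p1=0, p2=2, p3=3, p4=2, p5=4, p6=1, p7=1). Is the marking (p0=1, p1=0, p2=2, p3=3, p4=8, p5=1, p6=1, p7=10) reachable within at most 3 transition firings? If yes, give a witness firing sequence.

YES — reachable via ⟨α, α, α⟩ (3 firings)

step 1: fire α:  (p0=4, p1=0, p2=2, p3=3, p4=2, p5=4, p6=1, p7=1) → (p0=3, p1=0, p2=2, p3=3, p4=4, p5=3, p6=1, p7=4)
step 2: fire α:  (p0=3, p1=0, p2=2, p3=3, p4=4, p5=3, p6=1, p7=4) → (p0=2, p1=0, p2=2, p3=3, p4=6, p5=2, p6=1, p7=7)
step 3: fire α:  (p0=2, p1=0, p2=2, p3=3, p4=6, p5=2, p6=1, p7=7) → (p0=1, p1=0, p2=2, p3=3, p4=8, p5=1, p6=1, p7=10)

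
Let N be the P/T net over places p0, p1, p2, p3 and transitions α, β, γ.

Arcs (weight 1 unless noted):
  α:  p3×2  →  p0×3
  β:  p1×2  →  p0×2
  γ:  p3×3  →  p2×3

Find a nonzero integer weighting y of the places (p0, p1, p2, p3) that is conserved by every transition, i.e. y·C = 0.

Incidence matrix C (rows=places, cols=transitions):
        α    β    γ
   p0   3    2    0
   p1   0   -2    0
   p2   0    0    3
   p3  -2    0   -3

Candidate y = [2, 2, 3, 3]; check y·C column-wise:
  col α: 2·3 + 2·0 + 3·0 + 3·-2 = 0
  col β: 2·2 + 2·-2 + 3·0 + 3·0 = 0
  col γ: 2·0 + 2·0 + 3·3 + 3·-3 = 0

y = (p0:2, p1:2, p2:3, p3:3)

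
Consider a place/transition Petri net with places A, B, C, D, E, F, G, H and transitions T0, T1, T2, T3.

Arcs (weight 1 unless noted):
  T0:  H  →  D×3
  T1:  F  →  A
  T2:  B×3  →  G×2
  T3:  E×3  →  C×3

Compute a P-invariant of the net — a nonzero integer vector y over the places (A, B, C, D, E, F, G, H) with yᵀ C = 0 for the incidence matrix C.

Incidence matrix C (rows=places, cols=transitions):
       T0   T1   T2   T3
    A   0    1    0    0
    B   0    0   -3    0
    C   0    0    0    3
    D   3    0    0    0
    E   0    0    0   -3
    F   0   -1    0    0
    G   0    0    2    0
    H  -1    0    0    0

Candidate y = [0, 0, 1, 0, 1, 0, 0, 0]; check y·C column-wise:
  col T0: 1·0 + 0·3 + 1·0 + 0·-1 = 0
  col T1: 0·1 + 1·0 + 1·0 + 0·-1 = 0
  col T2: 0·-3 + 1·0 + 1·0 + 0·2 = 0
  col T3: 1·3 + 1·-3 = 0

y = (A:0, B:0, C:1, D:0, E:1, F:0, G:0, H:0)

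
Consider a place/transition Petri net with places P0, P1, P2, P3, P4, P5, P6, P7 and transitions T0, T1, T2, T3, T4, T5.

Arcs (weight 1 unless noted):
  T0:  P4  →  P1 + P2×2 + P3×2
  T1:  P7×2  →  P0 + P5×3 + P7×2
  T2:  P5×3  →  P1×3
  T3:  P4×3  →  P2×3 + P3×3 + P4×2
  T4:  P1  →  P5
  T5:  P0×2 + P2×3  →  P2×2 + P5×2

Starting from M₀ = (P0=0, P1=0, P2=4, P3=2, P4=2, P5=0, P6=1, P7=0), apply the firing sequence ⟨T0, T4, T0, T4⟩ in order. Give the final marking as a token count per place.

step 1: fire T0:  (P0=0, P1=0, P2=4, P3=2, P4=2, P5=0, P6=1, P7=0) → (P0=0, P1=1, P2=6, P3=4, P4=1, P5=0, P6=1, P7=0)
step 2: fire T4:  (P0=0, P1=1, P2=6, P3=4, P4=1, P5=0, P6=1, P7=0) → (P0=0, P1=0, P2=6, P3=4, P4=1, P5=1, P6=1, P7=0)
step 3: fire T0:  (P0=0, P1=0, P2=6, P3=4, P4=1, P5=1, P6=1, P7=0) → (P0=0, P1=1, P2=8, P3=6, P4=0, P5=1, P6=1, P7=0)
step 4: fire T4:  (P0=0, P1=1, P2=8, P3=6, P4=0, P5=1, P6=1, P7=0) → (P0=0, P1=0, P2=8, P3=6, P4=0, P5=2, P6=1, P7=0)

(P0=0, P1=0, P2=8, P3=6, P4=0, P5=2, P6=1, P7=0)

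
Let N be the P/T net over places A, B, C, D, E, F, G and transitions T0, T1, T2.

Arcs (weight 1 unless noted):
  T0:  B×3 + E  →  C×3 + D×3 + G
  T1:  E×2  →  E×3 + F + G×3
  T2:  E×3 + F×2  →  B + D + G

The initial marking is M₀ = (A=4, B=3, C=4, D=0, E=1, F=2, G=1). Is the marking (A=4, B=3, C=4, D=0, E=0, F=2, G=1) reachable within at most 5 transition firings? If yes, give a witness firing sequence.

NO — not reachable within 5 firings

depth 0: 1 marking
depth 1: 2 markings reached so far
depth 2: 2 markings reached so far
(frontier empty at depth 2; search complete)
target is not among the 2 markings reachable within 5 steps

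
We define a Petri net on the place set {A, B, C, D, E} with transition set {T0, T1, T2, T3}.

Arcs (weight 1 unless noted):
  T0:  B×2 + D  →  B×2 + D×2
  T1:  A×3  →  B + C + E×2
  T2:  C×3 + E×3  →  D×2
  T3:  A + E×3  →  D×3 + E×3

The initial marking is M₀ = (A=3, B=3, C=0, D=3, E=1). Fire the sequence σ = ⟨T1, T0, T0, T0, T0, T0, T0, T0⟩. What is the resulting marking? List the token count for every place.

step 1: fire T1:  (A=3, B=3, C=0, D=3, E=1) → (A=0, B=4, C=1, D=3, E=3)
step 2: fire T0:  (A=0, B=4, C=1, D=3, E=3) → (A=0, B=4, C=1, D=4, E=3)
step 3: fire T0:  (A=0, B=4, C=1, D=4, E=3) → (A=0, B=4, C=1, D=5, E=3)
step 4: fire T0:  (A=0, B=4, C=1, D=5, E=3) → (A=0, B=4, C=1, D=6, E=3)
step 5: fire T0:  (A=0, B=4, C=1, D=6, E=3) → (A=0, B=4, C=1, D=7, E=3)
step 6: fire T0:  (A=0, B=4, C=1, D=7, E=3) → (A=0, B=4, C=1, D=8, E=3)
step 7: fire T0:  (A=0, B=4, C=1, D=8, E=3) → (A=0, B=4, C=1, D=9, E=3)
step 8: fire T0:  (A=0, B=4, C=1, D=9, E=3) → (A=0, B=4, C=1, D=10, E=3)

(A=0, B=4, C=1, D=10, E=3)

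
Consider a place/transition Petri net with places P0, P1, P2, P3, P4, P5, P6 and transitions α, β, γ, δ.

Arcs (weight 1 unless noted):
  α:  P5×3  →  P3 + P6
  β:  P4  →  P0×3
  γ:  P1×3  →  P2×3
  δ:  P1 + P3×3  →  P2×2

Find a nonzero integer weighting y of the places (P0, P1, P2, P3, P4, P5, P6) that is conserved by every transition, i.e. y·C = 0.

y = (P0:1, P1:0, P2:0, P3:0, P4:3, P5:0, P6:0)

Incidence matrix C (rows=places, cols=transitions):
        α    β    γ    δ
   P0   0    3    0    0
   P1   0    0   -3   -1
   P2   0    0    3    2
   P3   1    0    0   -3
   P4   0   -1    0    0
   P5  -3    0    0    0
   P6   1    0    0    0

Candidate y = [1, 0, 0, 0, 3, 0, 0]; check y·C column-wise:
  col α: 1·0 + 0·1 + 3·0 + 0·-3 + 0·1 = 0
  col β: 1·3 + 3·-1 = 0
  col γ: 1·0 + 0·-3 + 0·3 + 3·0 = 0
  col δ: 1·0 + 0·-1 + 0·2 + 0·-3 + 3·0 = 0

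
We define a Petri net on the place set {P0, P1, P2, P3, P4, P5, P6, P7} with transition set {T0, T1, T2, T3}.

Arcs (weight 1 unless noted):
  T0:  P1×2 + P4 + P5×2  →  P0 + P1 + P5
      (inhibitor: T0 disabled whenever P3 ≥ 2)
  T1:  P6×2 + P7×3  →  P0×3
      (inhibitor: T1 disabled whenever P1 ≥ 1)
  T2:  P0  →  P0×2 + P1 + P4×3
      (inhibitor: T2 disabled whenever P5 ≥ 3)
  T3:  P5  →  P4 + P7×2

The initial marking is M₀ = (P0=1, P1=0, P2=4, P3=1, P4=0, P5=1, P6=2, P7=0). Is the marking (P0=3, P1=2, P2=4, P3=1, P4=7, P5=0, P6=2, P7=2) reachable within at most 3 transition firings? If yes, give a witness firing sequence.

YES — reachable via ⟨T2, T2, T3⟩ (3 firings)

step 1: fire T2:  (P0=1, P1=0, P2=4, P3=1, P4=0, P5=1, P6=2, P7=0) → (P0=2, P1=1, P2=4, P3=1, P4=3, P5=1, P6=2, P7=0)
step 2: fire T2:  (P0=2, P1=1, P2=4, P3=1, P4=3, P5=1, P6=2, P7=0) → (P0=3, P1=2, P2=4, P3=1, P4=6, P5=1, P6=2, P7=0)
step 3: fire T3:  (P0=3, P1=2, P2=4, P3=1, P4=6, P5=1, P6=2, P7=0) → (P0=3, P1=2, P2=4, P3=1, P4=7, P5=0, P6=2, P7=2)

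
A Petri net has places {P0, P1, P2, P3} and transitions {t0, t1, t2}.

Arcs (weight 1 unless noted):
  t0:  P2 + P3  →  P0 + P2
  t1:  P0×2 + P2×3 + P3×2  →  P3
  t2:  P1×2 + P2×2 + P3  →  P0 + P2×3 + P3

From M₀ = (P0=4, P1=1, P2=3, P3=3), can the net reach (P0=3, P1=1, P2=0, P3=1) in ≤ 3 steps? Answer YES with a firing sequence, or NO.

step 1: fire t0:  (P0=4, P1=1, P2=3, P3=3) → (P0=5, P1=1, P2=3, P3=2)
step 2: fire t1:  (P0=5, P1=1, P2=3, P3=2) → (P0=3, P1=1, P2=0, P3=1)

YES — reachable via ⟨t0, t1⟩ (2 firings)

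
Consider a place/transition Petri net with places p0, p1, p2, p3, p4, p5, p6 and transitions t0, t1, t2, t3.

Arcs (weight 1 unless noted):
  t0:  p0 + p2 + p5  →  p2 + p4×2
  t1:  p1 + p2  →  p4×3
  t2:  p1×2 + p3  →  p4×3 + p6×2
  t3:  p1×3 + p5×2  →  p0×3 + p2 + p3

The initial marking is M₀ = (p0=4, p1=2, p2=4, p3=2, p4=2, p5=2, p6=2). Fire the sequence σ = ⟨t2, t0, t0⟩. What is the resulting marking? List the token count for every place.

(p0=2, p1=0, p2=4, p3=1, p4=9, p5=0, p6=4)

step 1: fire t2:  (p0=4, p1=2, p2=4, p3=2, p4=2, p5=2, p6=2) → (p0=4, p1=0, p2=4, p3=1, p4=5, p5=2, p6=4)
step 2: fire t0:  (p0=4, p1=0, p2=4, p3=1, p4=5, p5=2, p6=4) → (p0=3, p1=0, p2=4, p3=1, p4=7, p5=1, p6=4)
step 3: fire t0:  (p0=3, p1=0, p2=4, p3=1, p4=7, p5=1, p6=4) → (p0=2, p1=0, p2=4, p3=1, p4=9, p5=0, p6=4)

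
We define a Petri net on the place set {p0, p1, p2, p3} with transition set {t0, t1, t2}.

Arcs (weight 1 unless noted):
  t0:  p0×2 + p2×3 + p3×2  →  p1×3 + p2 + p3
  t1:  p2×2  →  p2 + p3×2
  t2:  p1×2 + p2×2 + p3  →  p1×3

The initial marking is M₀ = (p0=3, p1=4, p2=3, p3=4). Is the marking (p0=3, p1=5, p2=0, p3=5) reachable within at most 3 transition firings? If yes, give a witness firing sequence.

step 1: fire t1:  (p0=3, p1=4, p2=3, p3=4) → (p0=3, p1=4, p2=2, p3=6)
step 2: fire t2:  (p0=3, p1=4, p2=2, p3=6) → (p0=3, p1=5, p2=0, p3=5)

YES — reachable via ⟨t1, t2⟩ (2 firings)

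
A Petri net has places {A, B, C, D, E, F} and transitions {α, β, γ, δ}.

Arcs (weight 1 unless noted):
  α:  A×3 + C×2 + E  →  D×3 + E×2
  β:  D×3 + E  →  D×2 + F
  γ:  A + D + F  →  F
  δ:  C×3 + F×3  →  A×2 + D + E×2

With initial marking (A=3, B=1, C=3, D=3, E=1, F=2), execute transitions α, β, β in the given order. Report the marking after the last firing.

step 1: fire α:  (A=3, B=1, C=3, D=3, E=1, F=2) → (A=0, B=1, C=1, D=6, E=2, F=2)
step 2: fire β:  (A=0, B=1, C=1, D=6, E=2, F=2) → (A=0, B=1, C=1, D=5, E=1, F=3)
step 3: fire β:  (A=0, B=1, C=1, D=5, E=1, F=3) → (A=0, B=1, C=1, D=4, E=0, F=4)

(A=0, B=1, C=1, D=4, E=0, F=4)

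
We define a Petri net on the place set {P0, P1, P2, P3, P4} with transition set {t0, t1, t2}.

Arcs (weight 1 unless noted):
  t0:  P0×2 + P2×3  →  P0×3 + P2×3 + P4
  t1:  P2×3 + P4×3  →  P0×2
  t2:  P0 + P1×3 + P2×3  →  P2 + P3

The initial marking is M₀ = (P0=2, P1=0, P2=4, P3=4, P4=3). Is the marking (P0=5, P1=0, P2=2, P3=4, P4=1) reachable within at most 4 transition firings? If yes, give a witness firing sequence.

depth 0: 1 marking
depth 1: 3 markings reached so far
depth 2: 5 markings reached so far
depth 3: 7 markings reached so far
depth 4: 9 markings reached so far
target is not among the 9 markings reachable within 4 steps

NO — not reachable within 4 firings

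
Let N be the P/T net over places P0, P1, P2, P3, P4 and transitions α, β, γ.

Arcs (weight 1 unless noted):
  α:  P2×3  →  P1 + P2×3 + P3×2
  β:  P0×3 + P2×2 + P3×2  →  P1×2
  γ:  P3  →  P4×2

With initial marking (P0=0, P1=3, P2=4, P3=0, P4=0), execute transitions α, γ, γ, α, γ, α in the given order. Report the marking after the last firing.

step 1: fire α:  (P0=0, P1=3, P2=4, P3=0, P4=0) → (P0=0, P1=4, P2=4, P3=2, P4=0)
step 2: fire γ:  (P0=0, P1=4, P2=4, P3=2, P4=0) → (P0=0, P1=4, P2=4, P3=1, P4=2)
step 3: fire γ:  (P0=0, P1=4, P2=4, P3=1, P4=2) → (P0=0, P1=4, P2=4, P3=0, P4=4)
step 4: fire α:  (P0=0, P1=4, P2=4, P3=0, P4=4) → (P0=0, P1=5, P2=4, P3=2, P4=4)
step 5: fire γ:  (P0=0, P1=5, P2=4, P3=2, P4=4) → (P0=0, P1=5, P2=4, P3=1, P4=6)
step 6: fire α:  (P0=0, P1=5, P2=4, P3=1, P4=6) → (P0=0, P1=6, P2=4, P3=3, P4=6)

(P0=0, P1=6, P2=4, P3=3, P4=6)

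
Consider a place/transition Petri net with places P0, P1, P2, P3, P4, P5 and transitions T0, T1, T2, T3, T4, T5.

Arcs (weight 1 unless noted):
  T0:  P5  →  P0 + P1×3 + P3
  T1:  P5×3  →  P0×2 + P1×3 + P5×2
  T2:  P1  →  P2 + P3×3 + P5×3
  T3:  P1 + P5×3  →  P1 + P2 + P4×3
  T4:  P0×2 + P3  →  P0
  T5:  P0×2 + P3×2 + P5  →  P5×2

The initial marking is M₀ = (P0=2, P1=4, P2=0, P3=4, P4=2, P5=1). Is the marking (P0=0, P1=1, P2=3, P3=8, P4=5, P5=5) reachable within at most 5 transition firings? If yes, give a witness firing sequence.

depth 0: 1 marking
depth 1: 5 markings reached so far
depth 2: 13 markings reached so far
depth 3: 32 markings reached so far
depth 4: 69 markings reached so far
depth 5: 141 markings reached so far
target is not among the 141 markings reachable within 5 steps

NO — not reachable within 5 firings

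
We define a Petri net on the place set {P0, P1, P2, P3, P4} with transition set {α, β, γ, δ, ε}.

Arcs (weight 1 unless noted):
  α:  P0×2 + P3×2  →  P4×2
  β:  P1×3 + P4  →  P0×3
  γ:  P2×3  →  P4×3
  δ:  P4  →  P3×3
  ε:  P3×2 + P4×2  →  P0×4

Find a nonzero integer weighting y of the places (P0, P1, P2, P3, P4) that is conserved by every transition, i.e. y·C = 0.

Incidence matrix C (rows=places, cols=transitions):
        α    β    γ    δ    ε
   P0  -2    3    0    0    4
   P1   0   -3    0    0    0
   P2   0    0   -3    0    0
   P3  -2    0    0    3   -2
   P4   2   -1    3   -1   -2

Candidate y = [2, 1, 3, 1, 3]; check y·C column-wise:
  col α: 2·-2 + 1·0 + 3·0 + 1·-2 + 3·2 = 0
  col β: 2·3 + 1·-3 + 3·0 + 1·0 + 3·-1 = 0
  col γ: 2·0 + 1·0 + 3·-3 + 1·0 + 3·3 = 0
  col δ: 2·0 + 1·0 + 3·0 + 1·3 + 3·-1 = 0
  col ε: 2·4 + 1·0 + 3·0 + 1·-2 + 3·-2 = 0

y = (P0:2, P1:1, P2:3, P3:1, P4:3)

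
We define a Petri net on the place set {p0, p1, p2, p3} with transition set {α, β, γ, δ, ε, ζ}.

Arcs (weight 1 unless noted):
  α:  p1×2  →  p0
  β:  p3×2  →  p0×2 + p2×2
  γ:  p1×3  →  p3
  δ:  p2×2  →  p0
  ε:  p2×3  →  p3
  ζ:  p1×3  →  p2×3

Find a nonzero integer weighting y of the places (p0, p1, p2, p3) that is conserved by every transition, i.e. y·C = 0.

Incidence matrix C (rows=places, cols=transitions):
        α    β    γ    δ    ε    ζ
   p0   1    2    0    1    0    0
   p1  -2    0   -3    0    0   -3
   p2   0    2    0   -2   -3    3
   p3   0   -2    1    0    1    0

Candidate y = [2, 1, 1, 3]; check y·C column-wise:
  col α: 2·1 + 1·-2 + 1·0 + 3·0 = 0
  col β: 2·2 + 1·0 + 1·2 + 3·-2 = 0
  col γ: 2·0 + 1·-3 + 1·0 + 3·1 = 0
  col δ: 2·1 + 1·0 + 1·-2 + 3·0 = 0
  col ε: 2·0 + 1·0 + 1·-3 + 3·1 = 0
  col ζ: 2·0 + 1·-3 + 1·3 + 3·0 = 0

y = (p0:2, p1:1, p2:1, p3:3)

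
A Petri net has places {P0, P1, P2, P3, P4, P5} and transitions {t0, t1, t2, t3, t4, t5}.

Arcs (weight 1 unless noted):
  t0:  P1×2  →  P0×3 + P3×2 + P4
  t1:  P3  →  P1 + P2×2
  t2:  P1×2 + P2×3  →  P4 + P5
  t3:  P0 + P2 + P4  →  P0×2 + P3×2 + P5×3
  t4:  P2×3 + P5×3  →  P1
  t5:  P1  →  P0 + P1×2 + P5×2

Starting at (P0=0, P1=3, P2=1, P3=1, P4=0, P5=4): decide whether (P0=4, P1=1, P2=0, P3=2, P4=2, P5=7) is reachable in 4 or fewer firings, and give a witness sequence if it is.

YES — reachable via ⟨t0, t1, t5, t2⟩ (4 firings)

step 1: fire t0:  (P0=0, P1=3, P2=1, P3=1, P4=0, P5=4) → (P0=3, P1=1, P2=1, P3=3, P4=1, P5=4)
step 2: fire t1:  (P0=3, P1=1, P2=1, P3=3, P4=1, P5=4) → (P0=3, P1=2, P2=3, P3=2, P4=1, P5=4)
step 3: fire t5:  (P0=3, P1=2, P2=3, P3=2, P4=1, P5=4) → (P0=4, P1=3, P2=3, P3=2, P4=1, P5=6)
step 4: fire t2:  (P0=4, P1=3, P2=3, P3=2, P4=1, P5=6) → (P0=4, P1=1, P2=0, P3=2, P4=2, P5=7)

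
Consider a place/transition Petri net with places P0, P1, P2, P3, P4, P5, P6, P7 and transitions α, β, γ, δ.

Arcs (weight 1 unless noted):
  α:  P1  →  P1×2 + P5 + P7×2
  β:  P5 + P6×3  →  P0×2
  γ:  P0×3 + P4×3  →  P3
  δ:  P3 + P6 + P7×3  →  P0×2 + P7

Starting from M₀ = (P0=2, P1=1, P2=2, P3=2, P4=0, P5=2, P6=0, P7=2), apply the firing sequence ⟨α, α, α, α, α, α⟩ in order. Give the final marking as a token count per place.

step 1: fire α:  (P0=2, P1=1, P2=2, P3=2, P4=0, P5=2, P6=0, P7=2) → (P0=2, P1=2, P2=2, P3=2, P4=0, P5=3, P6=0, P7=4)
step 2: fire α:  (P0=2, P1=2, P2=2, P3=2, P4=0, P5=3, P6=0, P7=4) → (P0=2, P1=3, P2=2, P3=2, P4=0, P5=4, P6=0, P7=6)
step 3: fire α:  (P0=2, P1=3, P2=2, P3=2, P4=0, P5=4, P6=0, P7=6) → (P0=2, P1=4, P2=2, P3=2, P4=0, P5=5, P6=0, P7=8)
step 4: fire α:  (P0=2, P1=4, P2=2, P3=2, P4=0, P5=5, P6=0, P7=8) → (P0=2, P1=5, P2=2, P3=2, P4=0, P5=6, P6=0, P7=10)
step 5: fire α:  (P0=2, P1=5, P2=2, P3=2, P4=0, P5=6, P6=0, P7=10) → (P0=2, P1=6, P2=2, P3=2, P4=0, P5=7, P6=0, P7=12)
step 6: fire α:  (P0=2, P1=6, P2=2, P3=2, P4=0, P5=7, P6=0, P7=12) → (P0=2, P1=7, P2=2, P3=2, P4=0, P5=8, P6=0, P7=14)

(P0=2, P1=7, P2=2, P3=2, P4=0, P5=8, P6=0, P7=14)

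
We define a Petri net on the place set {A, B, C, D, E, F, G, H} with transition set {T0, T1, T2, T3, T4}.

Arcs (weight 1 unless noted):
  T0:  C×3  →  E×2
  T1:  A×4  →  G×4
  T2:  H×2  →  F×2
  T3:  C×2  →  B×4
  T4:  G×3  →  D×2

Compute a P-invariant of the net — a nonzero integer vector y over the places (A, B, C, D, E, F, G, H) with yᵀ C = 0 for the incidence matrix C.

Incidence matrix C (rows=places, cols=transitions):
       T0   T1   T2   T3   T4
    A   0   -4    0    0    0
    B   0    0    0    4    0
    C  -3    0    0   -2    0
    D   0    0    0    0    2
    E   2    0    0    0    0
    F   0    0    2    0    0
    G   0    4    0    0   -3
    H   0    0   -2    0    0

Candidate y = [0, 1, 2, 0, 3, 0, 0, 0]; check y·C column-wise:
  col T0: 1·0 + 2·-3 + 3·2 = 0
  col T1: 0·-4 + 1·0 + 2·0 + 3·0 + 0·4 = 0
  col T2: 1·0 + 2·0 + 3·0 + 0·2 + 0·-2 = 0
  col T3: 1·4 + 2·-2 + 3·0 = 0
  col T4: 1·0 + 2·0 + 0·2 + 3·0 + 0·-3 = 0

y = (A:0, B:1, C:2, D:0, E:3, F:0, G:0, H:0)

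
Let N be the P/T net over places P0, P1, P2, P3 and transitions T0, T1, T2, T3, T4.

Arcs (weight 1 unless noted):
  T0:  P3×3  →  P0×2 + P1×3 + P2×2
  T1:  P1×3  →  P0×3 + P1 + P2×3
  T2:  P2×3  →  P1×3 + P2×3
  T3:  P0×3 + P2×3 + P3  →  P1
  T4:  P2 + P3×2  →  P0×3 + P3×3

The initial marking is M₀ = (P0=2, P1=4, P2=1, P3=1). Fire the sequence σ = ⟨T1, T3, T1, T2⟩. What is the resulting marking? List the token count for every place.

(P0=5, P1=4, P2=4, P3=0)

step 1: fire T1:  (P0=2, P1=4, P2=1, P3=1) → (P0=5, P1=2, P2=4, P3=1)
step 2: fire T3:  (P0=5, P1=2, P2=4, P3=1) → (P0=2, P1=3, P2=1, P3=0)
step 3: fire T1:  (P0=2, P1=3, P2=1, P3=0) → (P0=5, P1=1, P2=4, P3=0)
step 4: fire T2:  (P0=5, P1=1, P2=4, P3=0) → (P0=5, P1=4, P2=4, P3=0)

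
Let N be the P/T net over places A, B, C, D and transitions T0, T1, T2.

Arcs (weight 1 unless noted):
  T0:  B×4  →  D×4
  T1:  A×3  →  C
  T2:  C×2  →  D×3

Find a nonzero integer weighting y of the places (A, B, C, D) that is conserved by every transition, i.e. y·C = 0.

y = (A:1, B:2, C:3, D:2)

Incidence matrix C (rows=places, cols=transitions):
       T0   T1   T2
    A   0   -3    0
    B  -4    0    0
    C   0    1   -2
    D   4    0    3

Candidate y = [1, 2, 3, 2]; check y·C column-wise:
  col T0: 1·0 + 2·-4 + 3·0 + 2·4 = 0
  col T1: 1·-3 + 2·0 + 3·1 + 2·0 = 0
  col T2: 1·0 + 2·0 + 3·-2 + 2·3 = 0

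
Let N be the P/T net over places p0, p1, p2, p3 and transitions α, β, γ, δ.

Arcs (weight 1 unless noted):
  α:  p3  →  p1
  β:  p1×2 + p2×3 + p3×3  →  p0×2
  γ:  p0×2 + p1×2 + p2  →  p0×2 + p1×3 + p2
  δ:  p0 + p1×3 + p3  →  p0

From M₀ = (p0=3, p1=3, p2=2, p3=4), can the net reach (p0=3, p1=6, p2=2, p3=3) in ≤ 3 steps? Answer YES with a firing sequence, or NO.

YES — reachable via ⟨α, γ, γ⟩ (3 firings)

step 1: fire α:  (p0=3, p1=3, p2=2, p3=4) → (p0=3, p1=4, p2=2, p3=3)
step 2: fire γ:  (p0=3, p1=4, p2=2, p3=3) → (p0=3, p1=5, p2=2, p3=3)
step 3: fire γ:  (p0=3, p1=5, p2=2, p3=3) → (p0=3, p1=6, p2=2, p3=3)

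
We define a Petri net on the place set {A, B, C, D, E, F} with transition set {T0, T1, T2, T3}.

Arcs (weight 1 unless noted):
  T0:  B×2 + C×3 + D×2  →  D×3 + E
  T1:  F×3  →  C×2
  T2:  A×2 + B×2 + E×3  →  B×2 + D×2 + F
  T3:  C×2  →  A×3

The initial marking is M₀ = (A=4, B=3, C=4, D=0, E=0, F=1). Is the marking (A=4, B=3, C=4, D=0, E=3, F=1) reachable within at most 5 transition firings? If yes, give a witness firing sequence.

NO — not reachable within 5 firings

depth 0: 1 marking
depth 1: 2 markings reached so far
depth 2: 3 markings reached so far
depth 3: 3 markings reached so far
(frontier empty at depth 3; search complete)
target is not among the 3 markings reachable within 5 steps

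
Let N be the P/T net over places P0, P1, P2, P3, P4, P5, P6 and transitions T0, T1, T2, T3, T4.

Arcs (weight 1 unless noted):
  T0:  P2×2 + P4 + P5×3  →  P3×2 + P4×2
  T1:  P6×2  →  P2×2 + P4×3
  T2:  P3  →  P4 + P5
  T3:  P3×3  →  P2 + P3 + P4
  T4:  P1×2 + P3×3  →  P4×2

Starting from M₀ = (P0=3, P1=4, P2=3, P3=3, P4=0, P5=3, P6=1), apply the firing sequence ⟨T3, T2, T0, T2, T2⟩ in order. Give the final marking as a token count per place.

step 1: fire T3:  (P0=3, P1=4, P2=3, P3=3, P4=0, P5=3, P6=1) → (P0=3, P1=4, P2=4, P3=1, P4=1, P5=3, P6=1)
step 2: fire T2:  (P0=3, P1=4, P2=4, P3=1, P4=1, P5=3, P6=1) → (P0=3, P1=4, P2=4, P3=0, P4=2, P5=4, P6=1)
step 3: fire T0:  (P0=3, P1=4, P2=4, P3=0, P4=2, P5=4, P6=1) → (P0=3, P1=4, P2=2, P3=2, P4=3, P5=1, P6=1)
step 4: fire T2:  (P0=3, P1=4, P2=2, P3=2, P4=3, P5=1, P6=1) → (P0=3, P1=4, P2=2, P3=1, P4=4, P5=2, P6=1)
step 5: fire T2:  (P0=3, P1=4, P2=2, P3=1, P4=4, P5=2, P6=1) → (P0=3, P1=4, P2=2, P3=0, P4=5, P5=3, P6=1)

(P0=3, P1=4, P2=2, P3=0, P4=5, P5=3, P6=1)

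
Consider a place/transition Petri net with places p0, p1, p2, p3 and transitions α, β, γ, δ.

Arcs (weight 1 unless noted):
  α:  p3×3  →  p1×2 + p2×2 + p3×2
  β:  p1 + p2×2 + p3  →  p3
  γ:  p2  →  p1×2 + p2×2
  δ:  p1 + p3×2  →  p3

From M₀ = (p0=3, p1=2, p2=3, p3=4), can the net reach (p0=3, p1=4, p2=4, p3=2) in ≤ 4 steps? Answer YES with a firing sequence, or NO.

step 1: fire α:  (p0=3, p1=2, p2=3, p3=4) → (p0=3, p1=4, p2=5, p3=3)
step 2: fire β:  (p0=3, p1=4, p2=5, p3=3) → (p0=3, p1=3, p2=3, p3=3)
step 3: fire γ:  (p0=3, p1=3, p2=3, p3=3) → (p0=3, p1=5, p2=4, p3=3)
step 4: fire δ:  (p0=3, p1=5, p2=4, p3=3) → (p0=3, p1=4, p2=4, p3=2)

YES — reachable via ⟨α, β, γ, δ⟩ (4 firings)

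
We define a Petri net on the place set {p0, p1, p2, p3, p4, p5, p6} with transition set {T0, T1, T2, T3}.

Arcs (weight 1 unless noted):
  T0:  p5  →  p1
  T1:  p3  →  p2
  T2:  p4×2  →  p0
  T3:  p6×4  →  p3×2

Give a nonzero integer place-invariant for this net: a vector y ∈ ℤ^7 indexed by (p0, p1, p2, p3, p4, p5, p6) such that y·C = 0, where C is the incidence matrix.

y = (p0:2, p1:0, p2:0, p3:0, p4:1, p5:0, p6:0)

Incidence matrix C (rows=places, cols=transitions):
       T0   T1   T2   T3
   p0   0    0    1    0
   p1   1    0    0    0
   p2   0    1    0    0
   p3   0   -1    0    2
   p4   0    0   -2    0
   p5  -1    0    0    0
   p6   0    0    0   -4

Candidate y = [2, 0, 0, 0, 1, 0, 0]; check y·C column-wise:
  col T0: 2·0 + 0·1 + 1·0 + 0·-1 = 0
  col T1: 2·0 + 0·1 + 0·-1 + 1·0 = 0
  col T2: 2·1 + 1·-2 = 0
  col T3: 2·0 + 0·2 + 1·0 + 0·-4 = 0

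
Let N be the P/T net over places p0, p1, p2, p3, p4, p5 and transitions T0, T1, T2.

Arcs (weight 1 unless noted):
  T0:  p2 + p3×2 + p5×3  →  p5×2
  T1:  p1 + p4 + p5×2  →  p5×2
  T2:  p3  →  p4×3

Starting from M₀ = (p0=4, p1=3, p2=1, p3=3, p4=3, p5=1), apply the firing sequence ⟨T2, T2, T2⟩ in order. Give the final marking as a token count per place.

step 1: fire T2:  (p0=4, p1=3, p2=1, p3=3, p4=3, p5=1) → (p0=4, p1=3, p2=1, p3=2, p4=6, p5=1)
step 2: fire T2:  (p0=4, p1=3, p2=1, p3=2, p4=6, p5=1) → (p0=4, p1=3, p2=1, p3=1, p4=9, p5=1)
step 3: fire T2:  (p0=4, p1=3, p2=1, p3=1, p4=9, p5=1) → (p0=4, p1=3, p2=1, p3=0, p4=12, p5=1)

(p0=4, p1=3, p2=1, p3=0, p4=12, p5=1)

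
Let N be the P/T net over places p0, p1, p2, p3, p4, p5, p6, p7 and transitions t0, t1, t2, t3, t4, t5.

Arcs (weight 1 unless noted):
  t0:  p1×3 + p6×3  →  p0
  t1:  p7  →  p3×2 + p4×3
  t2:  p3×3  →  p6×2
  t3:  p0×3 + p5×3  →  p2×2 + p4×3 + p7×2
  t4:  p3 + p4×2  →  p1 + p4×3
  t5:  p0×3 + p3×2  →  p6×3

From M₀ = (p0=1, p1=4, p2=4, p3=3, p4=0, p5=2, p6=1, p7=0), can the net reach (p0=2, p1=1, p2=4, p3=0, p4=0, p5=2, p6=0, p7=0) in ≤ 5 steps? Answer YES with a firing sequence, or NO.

YES — reachable via ⟨t2, t0⟩ (2 firings)

step 1: fire t2:  (p0=1, p1=4, p2=4, p3=3, p4=0, p5=2, p6=1, p7=0) → (p0=1, p1=4, p2=4, p3=0, p4=0, p5=2, p6=3, p7=0)
step 2: fire t0:  (p0=1, p1=4, p2=4, p3=0, p4=0, p5=2, p6=3, p7=0) → (p0=2, p1=1, p2=4, p3=0, p4=0, p5=2, p6=0, p7=0)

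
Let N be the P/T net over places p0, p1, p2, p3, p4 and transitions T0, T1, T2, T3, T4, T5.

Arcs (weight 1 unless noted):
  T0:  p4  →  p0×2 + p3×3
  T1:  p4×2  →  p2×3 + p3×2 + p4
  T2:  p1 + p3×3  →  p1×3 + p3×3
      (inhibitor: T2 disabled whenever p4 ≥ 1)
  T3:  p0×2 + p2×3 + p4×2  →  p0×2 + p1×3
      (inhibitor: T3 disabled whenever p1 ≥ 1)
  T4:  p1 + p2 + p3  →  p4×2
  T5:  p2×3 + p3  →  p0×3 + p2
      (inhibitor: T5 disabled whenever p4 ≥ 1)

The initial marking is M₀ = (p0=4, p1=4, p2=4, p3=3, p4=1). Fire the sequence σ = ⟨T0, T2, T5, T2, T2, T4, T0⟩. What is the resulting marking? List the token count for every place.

(p0=11, p1=9, p2=1, p3=7, p4=1)

step 1: fire T0:  (p0=4, p1=4, p2=4, p3=3, p4=1) → (p0=6, p1=4, p2=4, p3=6, p4=0)
step 2: fire T2:  (p0=6, p1=4, p2=4, p3=6, p4=0) → (p0=6, p1=6, p2=4, p3=6, p4=0)
step 3: fire T5:  (p0=6, p1=6, p2=4, p3=6, p4=0) → (p0=9, p1=6, p2=2, p3=5, p4=0)
step 4: fire T2:  (p0=9, p1=6, p2=2, p3=5, p4=0) → (p0=9, p1=8, p2=2, p3=5, p4=0)
step 5: fire T2:  (p0=9, p1=8, p2=2, p3=5, p4=0) → (p0=9, p1=10, p2=2, p3=5, p4=0)
step 6: fire T4:  (p0=9, p1=10, p2=2, p3=5, p4=0) → (p0=9, p1=9, p2=1, p3=4, p4=2)
step 7: fire T0:  (p0=9, p1=9, p2=1, p3=4, p4=2) → (p0=11, p1=9, p2=1, p3=7, p4=1)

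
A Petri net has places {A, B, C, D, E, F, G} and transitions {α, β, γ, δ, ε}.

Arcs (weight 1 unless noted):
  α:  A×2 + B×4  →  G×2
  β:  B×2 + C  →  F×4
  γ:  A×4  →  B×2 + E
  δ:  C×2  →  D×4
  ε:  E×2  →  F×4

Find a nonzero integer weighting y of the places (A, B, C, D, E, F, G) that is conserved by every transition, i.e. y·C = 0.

y = (A:2, B:-1, C:22, D:11, E:10, F:5, G:0)

Incidence matrix C (rows=places, cols=transitions):
        α    β    γ    δ    ε
    A  -2    0   -4    0    0
    B  -4   -2    2    0    0
    C   0   -1    0   -2    0
    D   0    0    0    4    0
    E   0    0    1    0   -2
    F   0    4    0    0    4
    G   2    0    0    0    0

Candidate y = [2, -1, 22, 11, 10, 5, 0]; check y·C column-wise:
  col α: 2·-2 + -1·-4 + 22·0 + 11·0 + 10·0 + 5·0 + 0·2 = 0
  col β: 2·0 + -1·-2 + 22·-1 + 11·0 + 10·0 + 5·4 = 0
  col γ: 2·-4 + -1·2 + 22·0 + 11·0 + 10·1 + 5·0 = 0
  col δ: 2·0 + -1·0 + 22·-2 + 11·4 + 10·0 + 5·0 = 0
  col ε: 2·0 + -1·0 + 22·0 + 11·0 + 10·-2 + 5·4 = 0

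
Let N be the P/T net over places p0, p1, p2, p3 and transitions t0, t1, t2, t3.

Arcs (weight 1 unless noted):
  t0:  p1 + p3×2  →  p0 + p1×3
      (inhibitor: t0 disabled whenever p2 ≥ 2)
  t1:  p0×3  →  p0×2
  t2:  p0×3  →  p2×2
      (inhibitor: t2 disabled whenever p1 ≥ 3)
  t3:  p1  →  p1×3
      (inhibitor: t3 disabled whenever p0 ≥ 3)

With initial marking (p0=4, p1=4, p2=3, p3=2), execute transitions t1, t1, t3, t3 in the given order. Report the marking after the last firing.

(p0=2, p1=8, p2=3, p3=2)

step 1: fire t1:  (p0=4, p1=4, p2=3, p3=2) → (p0=3, p1=4, p2=3, p3=2)
step 2: fire t1:  (p0=3, p1=4, p2=3, p3=2) → (p0=2, p1=4, p2=3, p3=2)
step 3: fire t3:  (p0=2, p1=4, p2=3, p3=2) → (p0=2, p1=6, p2=3, p3=2)
step 4: fire t3:  (p0=2, p1=6, p2=3, p3=2) → (p0=2, p1=8, p2=3, p3=2)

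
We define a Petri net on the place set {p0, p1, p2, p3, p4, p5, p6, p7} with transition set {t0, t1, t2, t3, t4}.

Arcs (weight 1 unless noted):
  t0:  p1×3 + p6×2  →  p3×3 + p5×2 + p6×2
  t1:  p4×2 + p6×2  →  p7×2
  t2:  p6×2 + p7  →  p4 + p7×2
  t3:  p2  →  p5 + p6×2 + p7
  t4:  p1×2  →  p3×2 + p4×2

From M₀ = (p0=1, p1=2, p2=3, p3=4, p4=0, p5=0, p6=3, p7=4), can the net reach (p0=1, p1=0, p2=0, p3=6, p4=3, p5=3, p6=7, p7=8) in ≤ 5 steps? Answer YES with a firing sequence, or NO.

YES — reachable via ⟨t2, t3, t3, t3, t4⟩ (5 firings)

step 1: fire t2:  (p0=1, p1=2, p2=3, p3=4, p4=0, p5=0, p6=3, p7=4) → (p0=1, p1=2, p2=3, p3=4, p4=1, p5=0, p6=1, p7=5)
step 2: fire t3:  (p0=1, p1=2, p2=3, p3=4, p4=1, p5=0, p6=1, p7=5) → (p0=1, p1=2, p2=2, p3=4, p4=1, p5=1, p6=3, p7=6)
step 3: fire t3:  (p0=1, p1=2, p2=2, p3=4, p4=1, p5=1, p6=3, p7=6) → (p0=1, p1=2, p2=1, p3=4, p4=1, p5=2, p6=5, p7=7)
step 4: fire t3:  (p0=1, p1=2, p2=1, p3=4, p4=1, p5=2, p6=5, p7=7) → (p0=1, p1=2, p2=0, p3=4, p4=1, p5=3, p6=7, p7=8)
step 5: fire t4:  (p0=1, p1=2, p2=0, p3=4, p4=1, p5=3, p6=7, p7=8) → (p0=1, p1=0, p2=0, p3=6, p4=3, p5=3, p6=7, p7=8)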